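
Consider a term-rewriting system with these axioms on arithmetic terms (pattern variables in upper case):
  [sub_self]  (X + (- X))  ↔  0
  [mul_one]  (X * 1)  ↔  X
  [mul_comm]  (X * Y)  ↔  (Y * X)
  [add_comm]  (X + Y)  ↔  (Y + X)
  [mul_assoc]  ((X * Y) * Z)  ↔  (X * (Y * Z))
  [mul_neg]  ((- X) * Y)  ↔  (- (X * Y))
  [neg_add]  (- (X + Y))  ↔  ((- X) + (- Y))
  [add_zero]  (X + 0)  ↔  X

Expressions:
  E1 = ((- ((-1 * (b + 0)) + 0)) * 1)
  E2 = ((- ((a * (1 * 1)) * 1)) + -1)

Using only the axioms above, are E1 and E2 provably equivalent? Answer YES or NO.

NO

Every axiom is a valid identity, so a rewrite proof would force E1 and E2 to agree under every assignment.
At a=0, b=0: E1 = 0 but E2 = -1; they differ, so no derivation exists.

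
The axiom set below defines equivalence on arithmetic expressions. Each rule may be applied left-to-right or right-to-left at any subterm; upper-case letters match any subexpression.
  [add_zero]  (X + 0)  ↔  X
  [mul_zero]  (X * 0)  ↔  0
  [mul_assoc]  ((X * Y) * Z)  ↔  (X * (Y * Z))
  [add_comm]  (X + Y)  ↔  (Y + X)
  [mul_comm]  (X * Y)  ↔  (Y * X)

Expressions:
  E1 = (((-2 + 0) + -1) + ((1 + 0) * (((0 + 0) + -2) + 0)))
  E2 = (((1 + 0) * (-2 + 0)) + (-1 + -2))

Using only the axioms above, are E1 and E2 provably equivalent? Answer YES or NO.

(1) (0 + 0)  =[add_zero →]=  0    ⊢ (((-2 + 0) + -1) + ((1 + 0) * ((0 + -2) + 0)))
(2) (1 + 0)  =[add_zero →]=  1    ⊢ (((-2 + 0) + -1) + (1 * ((0 + -2) + 0)))
(3) ((0 + -2) + 0)  =[add_comm →]=  (0 + (0 + -2))    ⊢ (((-2 + 0) + -1) + (1 * (0 + (0 + -2))))
(4) (0 + -2)  =[add_comm →]=  (-2 + 0)    ⊢ (((-2 + 0) + -1) + (1 * (0 + (-2 + 0))))
(5) (-2 + 0)  =[add_zero →]=  -2    ⊢ ((-2 + -1) + (1 * (0 + (-2 + 0))))
(6) (-2 + 0)  =[add_zero →]=  -2    ⊢ ((-2 + -1) + (1 * (0 + -2)))
(7) (0 + -2)  =[add_comm →]=  (-2 + 0)    ⊢ ((-2 + -1) + (1 * (-2 + 0)))
(8) (-2 + 0)  =[add_zero →]=  -2    ⊢ ((-2 + -1) + (1 * -2))
(9) (-2 + -1)  =[add_comm →]=  (-1 + -2)    ⊢ ((-1 + -2) + (1 * -2))
(10) ((-1 + -2) + (1 * -2))  =[add_comm →]=  ((1 * -2) + (-1 + -2))
(11) 1  =[add_zero ←]=  (1 + 0)    ⊢ (((1 + 0) * -2) + (-1 + -2))
(12) -2  =[add_zero ←]=  (-2 + 0)    ⊢ E2

YES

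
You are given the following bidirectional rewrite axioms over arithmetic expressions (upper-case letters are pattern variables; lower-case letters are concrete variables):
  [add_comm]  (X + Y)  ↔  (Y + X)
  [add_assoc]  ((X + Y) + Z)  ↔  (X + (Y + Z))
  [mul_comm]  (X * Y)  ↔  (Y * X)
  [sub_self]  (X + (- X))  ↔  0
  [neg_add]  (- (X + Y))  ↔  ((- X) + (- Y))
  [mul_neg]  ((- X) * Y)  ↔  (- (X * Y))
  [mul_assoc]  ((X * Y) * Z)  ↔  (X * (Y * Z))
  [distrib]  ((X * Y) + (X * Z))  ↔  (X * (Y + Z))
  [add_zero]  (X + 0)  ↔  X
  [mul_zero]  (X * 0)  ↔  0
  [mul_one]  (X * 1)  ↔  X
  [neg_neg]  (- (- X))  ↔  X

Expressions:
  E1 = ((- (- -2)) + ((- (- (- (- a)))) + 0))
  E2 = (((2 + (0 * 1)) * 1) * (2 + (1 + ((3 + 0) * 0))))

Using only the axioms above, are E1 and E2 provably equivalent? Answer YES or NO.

The axioms are sound identities: if E1 ↔* E2 then E1 and E2 evaluate identically under any assignment.
Under a=0: E1 evaluates to -2, E2 to 6. Distinct ⇒ no rewrite sequence connects them.

NO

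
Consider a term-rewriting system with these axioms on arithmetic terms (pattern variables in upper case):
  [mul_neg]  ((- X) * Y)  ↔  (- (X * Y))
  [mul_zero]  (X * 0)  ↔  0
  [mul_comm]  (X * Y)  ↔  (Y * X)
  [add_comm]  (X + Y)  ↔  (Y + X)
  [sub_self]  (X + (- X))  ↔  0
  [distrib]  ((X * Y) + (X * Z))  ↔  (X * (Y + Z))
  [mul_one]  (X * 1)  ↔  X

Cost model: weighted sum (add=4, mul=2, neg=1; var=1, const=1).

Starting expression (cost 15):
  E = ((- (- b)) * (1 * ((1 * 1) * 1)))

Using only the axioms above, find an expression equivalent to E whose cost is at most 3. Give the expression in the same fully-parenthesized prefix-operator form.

(- (- b))   [cost 3]

(1) (1 * 1)  =[mul_one →]=  1    ⊢ ((- (- b)) * (1 * (1 * 1)))
(2) (1 * 1)  =[mul_one →]=  1    ⊢ ((- (- b)) * (1 * 1))
(3) (1 * 1)  =[mul_one →]=  1    ⊢ ((- (- b)) * 1)
(4) ((- (- b)) * 1)  =[mul_one →]=  (- (- b))    ⊢ cost 3, within 3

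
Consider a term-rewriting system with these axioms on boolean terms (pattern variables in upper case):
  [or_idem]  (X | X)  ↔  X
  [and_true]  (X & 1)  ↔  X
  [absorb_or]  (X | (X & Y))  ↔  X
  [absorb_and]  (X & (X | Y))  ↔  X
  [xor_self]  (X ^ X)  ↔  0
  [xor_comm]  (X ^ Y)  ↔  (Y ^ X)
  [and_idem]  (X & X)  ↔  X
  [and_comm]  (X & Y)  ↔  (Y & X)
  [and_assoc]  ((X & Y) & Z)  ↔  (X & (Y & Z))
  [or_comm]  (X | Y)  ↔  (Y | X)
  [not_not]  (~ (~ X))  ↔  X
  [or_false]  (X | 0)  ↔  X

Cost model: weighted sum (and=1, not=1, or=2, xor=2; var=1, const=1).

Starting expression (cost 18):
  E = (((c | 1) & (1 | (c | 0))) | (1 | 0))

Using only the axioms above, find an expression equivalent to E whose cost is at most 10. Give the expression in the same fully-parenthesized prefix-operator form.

((c | 1) | (1 | 0))   [cost 10]

step 1: or_comm (→) rewrites (1 | (c | 0)) into ((c | 0) | 1), now (((c | 1) & ((c | 0) | 1)) | (1 | 0))
step 2: or_false (→) rewrites (c | 0) into c, now (((c | 1) & (c | 1)) | (1 | 0))
step 3: and_idem (→) rewrites ((c | 1) & (c | 1)) into (c | 1), reaching cost 10 (bound 10)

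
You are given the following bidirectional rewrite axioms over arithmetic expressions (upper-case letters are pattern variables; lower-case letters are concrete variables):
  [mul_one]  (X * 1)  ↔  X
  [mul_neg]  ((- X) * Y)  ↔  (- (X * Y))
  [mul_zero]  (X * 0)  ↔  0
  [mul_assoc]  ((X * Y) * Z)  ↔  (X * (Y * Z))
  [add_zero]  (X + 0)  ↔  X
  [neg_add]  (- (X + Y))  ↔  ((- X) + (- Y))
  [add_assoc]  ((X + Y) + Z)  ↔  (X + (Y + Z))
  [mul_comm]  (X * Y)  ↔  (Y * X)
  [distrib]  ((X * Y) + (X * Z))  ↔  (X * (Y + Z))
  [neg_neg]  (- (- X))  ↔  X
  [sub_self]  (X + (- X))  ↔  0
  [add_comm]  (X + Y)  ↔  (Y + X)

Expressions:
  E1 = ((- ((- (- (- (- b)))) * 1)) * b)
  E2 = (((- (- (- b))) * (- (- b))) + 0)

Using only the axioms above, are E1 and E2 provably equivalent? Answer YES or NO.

YES

(1) ((- (- (- (- b)))) * 1)  =[mul_one →]=  (- (- (- (- b))))    ⊢ ((- (- (- (- (- b))))) * b)
(2) (- (- (- b)))  =[neg_neg →]=  (- b)    ⊢ ((- (- (- b))) * b)
(3) b  =[neg_neg ←]=  (- (- b))    ⊢ ((- (- (- b))) * (- (- b)))
(4) ((- (- (- b))) * (- (- b)))  =[add_zero ←]=  (((- (- (- b))) * (- (- b))) + 0)    ⊢ E2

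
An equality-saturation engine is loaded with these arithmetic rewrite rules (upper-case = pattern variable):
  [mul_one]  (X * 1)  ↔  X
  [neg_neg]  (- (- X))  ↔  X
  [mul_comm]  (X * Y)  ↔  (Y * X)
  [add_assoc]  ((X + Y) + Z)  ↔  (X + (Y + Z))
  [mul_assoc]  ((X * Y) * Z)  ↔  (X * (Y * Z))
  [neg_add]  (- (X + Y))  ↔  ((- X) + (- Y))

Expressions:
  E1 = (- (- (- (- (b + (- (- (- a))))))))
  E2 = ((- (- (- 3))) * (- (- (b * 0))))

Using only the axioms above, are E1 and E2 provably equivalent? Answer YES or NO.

NO

All listed rules preserve value, hence provable equivalence implies equal values everywhere; look for a separating assignment.
a=0, b=1 gives E1 ↦ 1, E2 ↦ 0; values differ ⇒ not provably equivalent.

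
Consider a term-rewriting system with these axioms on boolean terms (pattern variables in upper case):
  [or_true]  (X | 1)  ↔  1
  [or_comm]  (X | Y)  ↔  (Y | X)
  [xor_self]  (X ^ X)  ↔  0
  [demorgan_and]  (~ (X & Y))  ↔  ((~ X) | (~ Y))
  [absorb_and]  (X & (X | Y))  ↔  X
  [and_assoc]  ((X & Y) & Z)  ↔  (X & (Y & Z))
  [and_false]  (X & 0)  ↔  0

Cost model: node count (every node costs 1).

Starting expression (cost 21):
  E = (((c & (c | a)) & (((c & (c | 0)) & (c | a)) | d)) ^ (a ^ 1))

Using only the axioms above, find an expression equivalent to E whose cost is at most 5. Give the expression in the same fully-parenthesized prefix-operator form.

(c ^ (a ^ 1))   [cost 5]

step 1: absorb_and (→) rewrites (c & (c | 0)) into c, now (((c & (c | a)) & ((c & (c | a)) | d)) ^ (a ^ 1))
step 2: absorb_and (→) rewrites ((c & (c | a)) & ((c & (c | a)) | d)) into (c & (c | a)), now ((c & (c | a)) ^ (a ^ 1))
step 3: absorb_and (→) rewrites (c & (c | a)) into c, reaching cost 5 (bound 5)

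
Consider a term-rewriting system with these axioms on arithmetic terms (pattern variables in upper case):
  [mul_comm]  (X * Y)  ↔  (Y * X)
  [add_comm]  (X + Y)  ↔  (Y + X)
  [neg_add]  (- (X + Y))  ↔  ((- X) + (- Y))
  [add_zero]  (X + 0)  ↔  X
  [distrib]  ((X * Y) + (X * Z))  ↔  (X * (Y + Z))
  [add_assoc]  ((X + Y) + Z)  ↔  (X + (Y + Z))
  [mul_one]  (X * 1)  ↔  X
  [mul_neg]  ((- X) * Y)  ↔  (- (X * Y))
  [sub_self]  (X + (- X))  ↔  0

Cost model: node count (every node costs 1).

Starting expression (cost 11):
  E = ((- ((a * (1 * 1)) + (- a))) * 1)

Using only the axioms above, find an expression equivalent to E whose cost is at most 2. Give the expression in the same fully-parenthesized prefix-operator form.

(- 0)   [cost 2]

step 1: mul_one (→) rewrites (1 * 1) into 1, now ((- ((a * 1) + (- a))) * 1)
step 2: mul_one (→) rewrites (a * 1) into a, now ((- (a + (- a))) * 1)
step 3: mul_one (→) rewrites ((- (a + (- a))) * 1) into (- (a + (- a)))
step 4: sub_self (→) rewrites (a + (- a)) into 0, reaching cost 2 (bound 2)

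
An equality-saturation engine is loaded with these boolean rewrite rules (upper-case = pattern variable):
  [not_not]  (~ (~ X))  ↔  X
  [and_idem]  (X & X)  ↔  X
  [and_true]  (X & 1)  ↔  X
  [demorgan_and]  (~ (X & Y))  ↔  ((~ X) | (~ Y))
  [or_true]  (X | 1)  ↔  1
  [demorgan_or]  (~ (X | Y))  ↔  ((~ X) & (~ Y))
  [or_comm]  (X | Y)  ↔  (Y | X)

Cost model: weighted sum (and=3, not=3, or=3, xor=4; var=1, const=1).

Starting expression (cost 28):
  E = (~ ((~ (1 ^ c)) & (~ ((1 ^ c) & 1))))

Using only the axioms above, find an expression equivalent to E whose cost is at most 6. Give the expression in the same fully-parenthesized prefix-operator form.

(1 ^ c)   [cost 6]

1. [and_true →] ((1 ^ c) & 1)  →  (1 ^ c);  E = (~ ((~ (1 ^ c)) & (~ (1 ^ c))))
2. [and_idem →] ((~ (1 ^ c)) & (~ (1 ^ c)))  →  (~ (1 ^ c));  E = (~ (~ (1 ^ c)))
3. [not_not →] (~ (~ (1 ^ c)))  →  (1 ^ c);  cost 6 ≤ 6, done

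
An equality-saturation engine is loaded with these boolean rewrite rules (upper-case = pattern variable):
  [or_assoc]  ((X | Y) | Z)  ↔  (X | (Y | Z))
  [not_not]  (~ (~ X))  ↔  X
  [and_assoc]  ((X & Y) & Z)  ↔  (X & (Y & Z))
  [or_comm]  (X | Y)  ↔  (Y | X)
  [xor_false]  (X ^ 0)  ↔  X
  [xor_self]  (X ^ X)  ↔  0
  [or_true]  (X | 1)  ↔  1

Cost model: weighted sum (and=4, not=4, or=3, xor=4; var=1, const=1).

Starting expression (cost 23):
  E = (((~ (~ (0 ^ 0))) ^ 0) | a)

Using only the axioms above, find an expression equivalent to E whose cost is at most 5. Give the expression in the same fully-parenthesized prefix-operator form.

(1) (0 ^ 0)  =[xor_false →]=  0    ⊢ (((~ (~ 0)) ^ 0) | a)
(2) (~ (~ 0))  =[not_not →]=  0    ⊢ ((0 ^ 0) | a)
(3) (0 ^ 0)  =[xor_self →]=  0    ⊢ cost 5, within 5

(0 | a)   [cost 5]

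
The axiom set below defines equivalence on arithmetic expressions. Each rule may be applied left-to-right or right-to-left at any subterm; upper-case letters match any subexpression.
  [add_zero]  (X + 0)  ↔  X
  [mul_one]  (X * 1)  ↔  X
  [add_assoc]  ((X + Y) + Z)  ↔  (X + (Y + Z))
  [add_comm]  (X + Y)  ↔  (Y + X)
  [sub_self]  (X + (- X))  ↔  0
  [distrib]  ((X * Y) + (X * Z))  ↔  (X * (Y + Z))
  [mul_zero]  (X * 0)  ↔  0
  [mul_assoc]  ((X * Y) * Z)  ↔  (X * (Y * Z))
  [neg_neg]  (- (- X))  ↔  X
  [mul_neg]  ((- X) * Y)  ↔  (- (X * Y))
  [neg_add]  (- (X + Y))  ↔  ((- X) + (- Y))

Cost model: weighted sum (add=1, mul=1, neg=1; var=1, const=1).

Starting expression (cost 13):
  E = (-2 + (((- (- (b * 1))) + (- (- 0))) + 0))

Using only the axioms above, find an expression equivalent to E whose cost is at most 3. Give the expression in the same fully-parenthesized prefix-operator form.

(1) (((- (- (b * 1))) + (- (- 0))) + 0)  =[add_zero →]=  ((- (- (b * 1))) + (- (- 0)))    ⊢ (-2 + ((- (- (b * 1))) + (- (- 0))))
(2) (- (- 0))  =[neg_neg →]=  0    ⊢ (-2 + ((- (- (b * 1))) + 0))
(3) (b * 1)  =[mul_one →]=  b    ⊢ (-2 + ((- (- b)) + 0))
(4) ((- (- b)) + 0)  =[add_zero →]=  (- (- b))    ⊢ (-2 + (- (- b)))
(5) (- (- b))  =[neg_neg →]=  b    ⊢ cost 3, within 3

(-2 + b)   [cost 3]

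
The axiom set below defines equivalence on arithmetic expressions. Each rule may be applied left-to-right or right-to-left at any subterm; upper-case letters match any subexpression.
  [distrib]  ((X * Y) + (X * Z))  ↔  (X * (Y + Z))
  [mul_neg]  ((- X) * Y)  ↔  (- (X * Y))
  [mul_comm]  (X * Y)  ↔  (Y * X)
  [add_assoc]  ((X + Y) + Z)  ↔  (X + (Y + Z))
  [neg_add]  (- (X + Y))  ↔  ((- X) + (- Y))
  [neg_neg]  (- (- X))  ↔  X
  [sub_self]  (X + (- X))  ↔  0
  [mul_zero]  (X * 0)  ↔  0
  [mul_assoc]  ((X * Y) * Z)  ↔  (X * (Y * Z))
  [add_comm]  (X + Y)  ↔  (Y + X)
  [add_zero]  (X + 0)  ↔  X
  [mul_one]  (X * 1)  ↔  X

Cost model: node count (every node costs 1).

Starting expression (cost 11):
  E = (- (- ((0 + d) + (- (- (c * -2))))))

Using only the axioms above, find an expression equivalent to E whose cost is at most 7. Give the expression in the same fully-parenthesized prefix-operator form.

(1) (c * -2)  =[mul_comm →]=  (-2 * c)    ⊢ (- (- ((0 + d) + (- (- (-2 * c))))))
(2) (- (- ((0 + d) + (- (- (-2 * c))))))  =[neg_neg →]=  ((0 + d) + (- (- (-2 * c))))
(3) (- (- (-2 * c)))  =[neg_neg →]=  (-2 * c)    ⊢ cost 7, within 7

((0 + d) + (-2 * c))   [cost 7]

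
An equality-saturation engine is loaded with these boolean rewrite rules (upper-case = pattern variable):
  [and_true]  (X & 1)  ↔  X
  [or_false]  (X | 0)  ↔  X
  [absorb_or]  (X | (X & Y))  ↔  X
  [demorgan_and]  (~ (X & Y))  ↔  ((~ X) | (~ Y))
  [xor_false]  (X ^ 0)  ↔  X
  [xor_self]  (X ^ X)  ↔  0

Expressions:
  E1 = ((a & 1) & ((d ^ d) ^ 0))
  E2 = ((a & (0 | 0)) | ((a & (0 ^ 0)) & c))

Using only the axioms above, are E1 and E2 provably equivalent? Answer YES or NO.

YES

(1) ((d ^ d) ^ 0)  =[xor_false →]=  (d ^ d)    ⊢ ((a & 1) & (d ^ d))
(2) (d ^ d)  =[xor_self →]=  0    ⊢ ((a & 1) & 0)
(3) (a & 1)  =[and_true →]=  a    ⊢ (a & 0)
(4) (a & 0)  =[absorb_or ←]=  ((a & 0) | ((a & 0) & c))
(5) 0  =[or_false ←]=  (0 | 0)    ⊢ ((a & (0 | 0)) | ((a & 0) & c))
(6) 0  =[xor_false ←]=  (0 ^ 0)    ⊢ E2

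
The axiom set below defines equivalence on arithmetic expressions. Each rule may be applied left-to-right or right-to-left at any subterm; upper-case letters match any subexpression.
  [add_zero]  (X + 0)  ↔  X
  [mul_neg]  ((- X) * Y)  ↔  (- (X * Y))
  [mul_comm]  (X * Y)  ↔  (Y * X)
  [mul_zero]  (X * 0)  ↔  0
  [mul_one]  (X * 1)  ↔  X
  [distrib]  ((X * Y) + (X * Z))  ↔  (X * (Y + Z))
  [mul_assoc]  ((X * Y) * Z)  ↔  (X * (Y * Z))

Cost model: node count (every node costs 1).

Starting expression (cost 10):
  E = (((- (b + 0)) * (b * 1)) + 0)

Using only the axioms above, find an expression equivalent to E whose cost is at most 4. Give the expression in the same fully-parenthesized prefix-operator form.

((- b) * b)   [cost 4]

(1) (b * 1)  =[mul_one →]=  b    ⊢ (((- (b + 0)) * b) + 0)
(2) (((- (b + 0)) * b) + 0)  =[add_zero →]=  ((- (b + 0)) * b)
(3) (b + 0)  =[add_zero →]=  b    ⊢ cost 4, within 4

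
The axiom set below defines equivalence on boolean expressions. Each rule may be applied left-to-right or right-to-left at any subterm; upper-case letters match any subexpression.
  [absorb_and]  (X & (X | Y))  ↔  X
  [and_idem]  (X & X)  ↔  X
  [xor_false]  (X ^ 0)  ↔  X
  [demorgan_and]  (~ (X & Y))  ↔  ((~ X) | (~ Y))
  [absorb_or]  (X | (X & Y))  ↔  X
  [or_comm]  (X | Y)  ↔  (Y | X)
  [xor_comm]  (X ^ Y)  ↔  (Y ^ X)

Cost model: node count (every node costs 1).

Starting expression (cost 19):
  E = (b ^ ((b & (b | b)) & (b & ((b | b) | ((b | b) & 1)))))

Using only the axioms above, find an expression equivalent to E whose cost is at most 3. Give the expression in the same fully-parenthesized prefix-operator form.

(b ^ b)   [cost 3]

step 1: absorb_or (→) rewrites ((b | b) | ((b | b) & 1)) into (b | b), now (b ^ ((b & (b | b)) & (b & (b | b))))
step 2: and_idem (→) rewrites ((b & (b | b)) & (b & (b | b))) into (b & (b | b)), now (b ^ (b & (b | b)))
step 3: absorb_and (→) rewrites (b & (b | b)) into b, reaching cost 3 (bound 3)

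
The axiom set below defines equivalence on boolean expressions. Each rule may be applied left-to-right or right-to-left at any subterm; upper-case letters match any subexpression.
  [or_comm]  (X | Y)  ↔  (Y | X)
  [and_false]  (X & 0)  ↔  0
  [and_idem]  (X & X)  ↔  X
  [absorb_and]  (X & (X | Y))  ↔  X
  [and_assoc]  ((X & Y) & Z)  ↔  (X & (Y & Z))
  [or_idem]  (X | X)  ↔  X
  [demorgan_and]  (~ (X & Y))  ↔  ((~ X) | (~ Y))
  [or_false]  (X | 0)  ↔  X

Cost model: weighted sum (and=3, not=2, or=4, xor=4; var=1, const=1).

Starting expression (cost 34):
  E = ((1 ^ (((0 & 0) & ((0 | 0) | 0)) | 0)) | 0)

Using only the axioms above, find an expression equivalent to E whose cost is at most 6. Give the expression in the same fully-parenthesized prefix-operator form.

(1 ^ 0)   [cost 6]

(1) (((0 & 0) & ((0 | 0) | 0)) | 0)  =[or_false →]=  ((0 & 0) & ((0 | 0) | 0))    ⊢ ((1 ^ ((0 & 0) & ((0 | 0) | 0))) | 0)
(2) (0 & 0)  =[and_idem →]=  0    ⊢ ((1 ^ (0 & ((0 | 0) | 0))) | 0)
(3) (0 | 0)  =[or_false →]=  0    ⊢ ((1 ^ (0 & (0 | 0))) | 0)
(4) ((1 ^ (0 & (0 | 0))) | 0)  =[or_false →]=  (1 ^ (0 & (0 | 0)))
(5) (0 | 0)  =[or_false →]=  0    ⊢ (1 ^ (0 & 0))
(6) (0 & 0)  =[and_false →]=  0    ⊢ cost 6, within 6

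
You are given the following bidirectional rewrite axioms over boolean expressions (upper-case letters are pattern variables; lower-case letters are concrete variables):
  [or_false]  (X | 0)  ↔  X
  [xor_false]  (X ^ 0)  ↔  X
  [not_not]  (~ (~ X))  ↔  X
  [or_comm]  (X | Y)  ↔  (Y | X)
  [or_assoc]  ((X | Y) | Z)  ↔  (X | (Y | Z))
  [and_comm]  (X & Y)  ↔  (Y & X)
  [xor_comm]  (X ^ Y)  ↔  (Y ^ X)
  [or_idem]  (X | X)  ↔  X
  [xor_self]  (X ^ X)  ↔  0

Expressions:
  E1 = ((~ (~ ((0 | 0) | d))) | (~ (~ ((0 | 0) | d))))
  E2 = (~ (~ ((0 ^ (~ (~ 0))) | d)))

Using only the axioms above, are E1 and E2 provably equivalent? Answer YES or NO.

(1) ((~ (~ ((0 | 0) | d))) | (~ (~ ((0 | 0) | d))))  =[or_idem →]=  (~ (~ ((0 | 0) | d)))
(2) (~ (~ ((0 | 0) | d)))  =[not_not →]=  ((0 | 0) | d)
(3) (0 | 0)  =[or_idem →]=  0    ⊢ (0 | d)
(4) 0  =[xor_false ←]=  (0 ^ 0)    ⊢ ((0 ^ 0) | d)
(5) ((0 ^ 0) | d)  =[not_not ←]=  (~ (~ ((0 ^ 0) | d)))
(6) 0  =[not_not ←]=  (~ (~ 0))    ⊢ E2

YES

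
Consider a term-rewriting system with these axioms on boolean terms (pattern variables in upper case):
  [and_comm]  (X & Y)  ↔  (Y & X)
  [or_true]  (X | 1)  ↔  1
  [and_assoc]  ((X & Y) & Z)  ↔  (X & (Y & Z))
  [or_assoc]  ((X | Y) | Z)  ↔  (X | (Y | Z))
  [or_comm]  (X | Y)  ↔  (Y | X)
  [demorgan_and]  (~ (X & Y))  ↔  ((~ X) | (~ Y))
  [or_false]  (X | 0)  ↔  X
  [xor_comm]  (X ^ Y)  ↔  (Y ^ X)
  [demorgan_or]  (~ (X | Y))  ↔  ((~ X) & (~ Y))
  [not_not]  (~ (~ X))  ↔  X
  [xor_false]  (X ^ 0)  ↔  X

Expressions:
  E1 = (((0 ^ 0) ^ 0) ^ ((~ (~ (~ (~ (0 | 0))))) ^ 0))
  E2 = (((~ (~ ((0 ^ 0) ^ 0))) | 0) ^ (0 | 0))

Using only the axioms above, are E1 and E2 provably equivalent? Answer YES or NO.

YES

step 1: not_not (→) rewrites (~ (~ (~ (~ (0 | 0))))) into (~ (~ (0 | 0))), now (((0 ^ 0) ^ 0) ^ ((~ (~ (0 | 0))) ^ 0))
step 2: or_false (→) rewrites (0 | 0) into 0, now (((0 ^ 0) ^ 0) ^ ((~ (~ 0)) ^ 0))
step 3: not_not (→) rewrites (~ (~ 0)) into 0, now (((0 ^ 0) ^ 0) ^ (0 ^ 0))
step 4: xor_false (→) rewrites (0 ^ 0) into 0, now (((0 ^ 0) ^ 0) ^ 0)
step 5: xor_false (→) rewrites ((0 ^ 0) ^ 0) into (0 ^ 0), now ((0 ^ 0) ^ 0)
step 6: or_false (←) rewrites 0 into (0 | 0), now ((0 ^ 0) ^ (0 | 0))
step 7: xor_false (←) rewrites 0 into (0 ^ 0), now (((0 ^ 0) ^ 0) ^ (0 | 0))
step 8: not_not (←) rewrites ((0 ^ 0) ^ 0) into (~ (~ ((0 ^ 0) ^ 0))), now ((~ (~ ((0 ^ 0) ^ 0))) ^ (0 | 0))
step 9: or_false (←) rewrites (~ (~ ((0 ^ 0) ^ 0))) into ((~ (~ ((0 ^ 0) ^ 0))) | 0), which is E2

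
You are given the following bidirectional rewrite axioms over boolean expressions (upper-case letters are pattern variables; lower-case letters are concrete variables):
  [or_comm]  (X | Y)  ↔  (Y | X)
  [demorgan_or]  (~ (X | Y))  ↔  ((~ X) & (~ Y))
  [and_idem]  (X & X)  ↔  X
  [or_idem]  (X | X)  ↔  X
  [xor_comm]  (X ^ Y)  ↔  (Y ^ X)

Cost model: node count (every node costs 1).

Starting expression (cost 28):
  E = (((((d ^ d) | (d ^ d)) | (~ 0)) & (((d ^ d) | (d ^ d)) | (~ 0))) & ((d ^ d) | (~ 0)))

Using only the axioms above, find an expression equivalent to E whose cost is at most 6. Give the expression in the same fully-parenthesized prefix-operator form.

((d ^ d) | (~ 0))   [cost 6]

1. [and_idem →] ((((d ^ d) | (d ^ d)) | (~ 0)) & (((d ^ d) | (d ^ d)) | (~ 0)))  →  (((d ^ d) | (d ^ d)) | (~ 0));  E = ((((d ^ d) | (d ^ d)) | (~ 0)) & ((d ^ d) | (~ 0)))
2. [or_idem →] ((d ^ d) | (d ^ d))  →  (d ^ d);  E = (((d ^ d) | (~ 0)) & ((d ^ d) | (~ 0)))
3. [and_idem →] (((d ^ d) | (~ 0)) & ((d ^ d) | (~ 0)))  →  ((d ^ d) | (~ 0));  cost 6 ≤ 6, done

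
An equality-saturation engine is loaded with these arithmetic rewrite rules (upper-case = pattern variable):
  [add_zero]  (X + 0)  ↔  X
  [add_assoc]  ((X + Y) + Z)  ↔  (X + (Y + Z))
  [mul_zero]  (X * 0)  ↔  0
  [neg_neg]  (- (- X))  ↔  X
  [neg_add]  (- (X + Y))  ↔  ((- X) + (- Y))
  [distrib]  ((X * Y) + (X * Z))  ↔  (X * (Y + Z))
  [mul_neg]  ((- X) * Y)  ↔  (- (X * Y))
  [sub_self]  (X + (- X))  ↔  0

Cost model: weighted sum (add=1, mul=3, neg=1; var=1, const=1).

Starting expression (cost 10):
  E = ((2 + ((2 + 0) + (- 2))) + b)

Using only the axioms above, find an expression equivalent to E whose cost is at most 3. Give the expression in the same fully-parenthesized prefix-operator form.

(1) (2 + 0)  =[add_zero →]=  2    ⊢ ((2 + (2 + (- 2))) + b)
(2) (2 + (- 2))  =[sub_self →]=  0    ⊢ ((2 + 0) + b)
(3) (2 + 0)  =[add_zero →]=  2    ⊢ cost 3, within 3

(2 + b)   [cost 3]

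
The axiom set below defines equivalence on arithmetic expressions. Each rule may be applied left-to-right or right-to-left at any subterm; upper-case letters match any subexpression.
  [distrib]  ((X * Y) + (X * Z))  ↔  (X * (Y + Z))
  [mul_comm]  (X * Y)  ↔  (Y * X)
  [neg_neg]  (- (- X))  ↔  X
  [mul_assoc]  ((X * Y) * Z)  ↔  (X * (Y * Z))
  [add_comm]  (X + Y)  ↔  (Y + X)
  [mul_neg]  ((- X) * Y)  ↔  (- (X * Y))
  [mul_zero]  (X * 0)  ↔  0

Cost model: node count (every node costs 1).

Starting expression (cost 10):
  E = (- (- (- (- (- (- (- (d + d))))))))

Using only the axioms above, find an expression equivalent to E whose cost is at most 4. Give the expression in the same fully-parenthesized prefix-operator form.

(- (d + d))   [cost 4]

(1) (- (- (d + d)))  =[neg_neg →]=  (d + d)    ⊢ (- (- (- (- (- (d + d))))))
(2) (- (- (d + d)))  =[neg_neg →]=  (d + d)    ⊢ (- (- (- (d + d))))
(3) (- (- (d + d)))  =[neg_neg →]=  (d + d)    ⊢ cost 4, within 4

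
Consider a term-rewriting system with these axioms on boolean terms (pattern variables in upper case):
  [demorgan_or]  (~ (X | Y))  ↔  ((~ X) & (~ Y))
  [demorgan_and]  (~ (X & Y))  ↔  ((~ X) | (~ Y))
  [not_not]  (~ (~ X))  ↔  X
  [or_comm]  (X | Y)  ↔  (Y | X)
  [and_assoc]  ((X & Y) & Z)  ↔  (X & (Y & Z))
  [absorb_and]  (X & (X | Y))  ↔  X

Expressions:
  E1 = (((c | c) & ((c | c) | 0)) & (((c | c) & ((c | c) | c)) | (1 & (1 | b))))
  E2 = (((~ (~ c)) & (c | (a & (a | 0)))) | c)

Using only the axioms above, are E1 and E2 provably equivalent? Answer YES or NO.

YES

(1) ((c | c) & ((c | c) | c))  =[absorb_and →]=  (c | c)    ⊢ (((c | c) & ((c | c) | 0)) & ((c | c) | (1 & (1 | b))))
(2) (1 & (1 | b))  =[absorb_and →]=  1    ⊢ (((c | c) & ((c | c) | 0)) & ((c | c) | 1))
(3) ((c | c) & ((c | c) | 0))  =[absorb_and →]=  (c | c)    ⊢ ((c | c) & ((c | c) | 1))
(4) ((c | c) & ((c | c) | 1))  =[absorb_and →]=  (c | c)
(5) c  =[absorb_and ←]=  (c & (c | a))    ⊢ ((c & (c | a)) | c)
(6) a  =[absorb_and ←]=  (a & (a | 0))    ⊢ ((c & (c | (a & (a | 0)))) | c)
(7) c  =[not_not ←]=  (~ (~ c))    ⊢ E2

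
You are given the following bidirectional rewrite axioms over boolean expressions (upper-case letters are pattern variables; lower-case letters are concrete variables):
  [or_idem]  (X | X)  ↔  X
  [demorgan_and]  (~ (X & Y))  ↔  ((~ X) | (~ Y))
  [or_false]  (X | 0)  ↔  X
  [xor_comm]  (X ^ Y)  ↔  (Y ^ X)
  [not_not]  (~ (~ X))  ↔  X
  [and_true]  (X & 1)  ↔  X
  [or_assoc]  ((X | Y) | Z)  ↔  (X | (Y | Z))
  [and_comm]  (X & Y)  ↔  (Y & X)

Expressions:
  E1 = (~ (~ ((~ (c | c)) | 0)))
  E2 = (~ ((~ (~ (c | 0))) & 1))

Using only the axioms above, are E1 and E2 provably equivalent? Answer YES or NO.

YES

(1) ((~ (c | c)) | 0)  =[or_false →]=  (~ (c | c))    ⊢ (~ (~ (~ (c | c))))
(2) (~ (~ (~ (c | c))))  =[not_not →]=  (~ (c | c))
(3) (c | c)  =[or_idem →]=  c    ⊢ (~ c)
(4) c  =[not_not ←]=  (~ (~ c))    ⊢ (~ (~ (~ c)))
(5) (~ (~ c))  =[and_true ←]=  ((~ (~ c)) & 1)    ⊢ (~ ((~ (~ c)) & 1))
(6) c  =[or_false ←]=  (c | 0)    ⊢ E2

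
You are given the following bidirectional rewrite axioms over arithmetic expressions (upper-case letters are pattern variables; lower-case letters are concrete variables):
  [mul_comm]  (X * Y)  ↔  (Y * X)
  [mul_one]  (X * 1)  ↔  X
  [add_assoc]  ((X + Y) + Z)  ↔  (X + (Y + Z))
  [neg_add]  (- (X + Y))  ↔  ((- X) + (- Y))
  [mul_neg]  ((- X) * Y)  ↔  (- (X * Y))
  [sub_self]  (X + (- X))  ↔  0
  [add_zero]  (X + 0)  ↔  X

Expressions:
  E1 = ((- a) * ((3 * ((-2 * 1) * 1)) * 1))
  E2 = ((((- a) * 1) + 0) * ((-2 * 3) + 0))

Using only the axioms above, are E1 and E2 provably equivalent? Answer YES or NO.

YES

step 1: mul_one (→) rewrites ((3 * ((-2 * 1) * 1)) * 1) into (3 * ((-2 * 1) * 1)), now ((- a) * (3 * ((-2 * 1) * 1)))
step 2: mul_one (→) rewrites (-2 * 1) into -2, now ((- a) * (3 * (-2 * 1)))
step 3: mul_comm (→) rewrites (3 * (-2 * 1)) into ((-2 * 1) * 3), now ((- a) * ((-2 * 1) * 3))
step 4: mul_one (→) rewrites (-2 * 1) into -2, now ((- a) * (-2 * 3))
step 5: add_zero (←) rewrites (- a) into ((- a) + 0), now (((- a) + 0) * (-2 * 3))
step 6: add_zero (←) rewrites (-2 * 3) into ((-2 * 3) + 0), now (((- a) + 0) * ((-2 * 3) + 0))
step 7: mul_one (←) rewrites (- a) into ((- a) * 1), which is E2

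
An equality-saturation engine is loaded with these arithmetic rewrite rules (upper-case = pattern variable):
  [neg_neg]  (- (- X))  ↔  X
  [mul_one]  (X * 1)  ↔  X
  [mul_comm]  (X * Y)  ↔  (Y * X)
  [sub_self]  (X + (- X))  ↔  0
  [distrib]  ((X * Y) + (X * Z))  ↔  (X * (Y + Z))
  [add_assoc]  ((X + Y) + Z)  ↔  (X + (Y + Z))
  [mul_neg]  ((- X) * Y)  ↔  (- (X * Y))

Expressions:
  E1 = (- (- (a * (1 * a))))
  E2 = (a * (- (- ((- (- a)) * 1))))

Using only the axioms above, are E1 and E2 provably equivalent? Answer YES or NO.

YES

step 1: mul_comm (→) rewrites (1 * a) into (a * 1), now (- (- (a * (a * 1))))
step 2: mul_one (→) rewrites (a * 1) into a, now (- (- (a * a)))
step 3: neg_neg (→) rewrites (- (- (a * a))) into (a * a)
step 4: neg_neg (←) rewrites a into (- (- a)), now (a * (- (- a)))
step 5: neg_neg (←) rewrites (- a) into (- (- (- a))), now (a * (- (- (- (- a)))))
step 6: mul_one (←) rewrites (- (- a)) into ((- (- a)) * 1), which is E2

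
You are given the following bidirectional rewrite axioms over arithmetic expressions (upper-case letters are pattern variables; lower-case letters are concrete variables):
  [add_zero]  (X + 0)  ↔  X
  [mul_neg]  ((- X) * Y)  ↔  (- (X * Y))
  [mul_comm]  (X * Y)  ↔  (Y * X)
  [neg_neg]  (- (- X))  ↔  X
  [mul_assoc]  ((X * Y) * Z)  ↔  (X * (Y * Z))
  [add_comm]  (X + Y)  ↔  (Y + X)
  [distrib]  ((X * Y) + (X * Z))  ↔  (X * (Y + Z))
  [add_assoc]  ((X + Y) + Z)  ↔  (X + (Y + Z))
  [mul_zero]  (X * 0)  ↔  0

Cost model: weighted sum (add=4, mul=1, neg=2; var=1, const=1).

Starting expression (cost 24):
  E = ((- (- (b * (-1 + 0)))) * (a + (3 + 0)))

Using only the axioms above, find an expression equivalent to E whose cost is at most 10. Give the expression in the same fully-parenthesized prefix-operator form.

(1) (3 + 0)  =[add_zero →]=  3    ⊢ ((- (- (b * (-1 + 0)))) * (a + 3))
(2) (-1 + 0)  =[add_zero →]=  -1    ⊢ ((- (- (b * -1))) * (a + 3))
(3) (- (- (b * -1)))  =[neg_neg →]=  (b * -1)    ⊢ cost 10, within 10

((b * -1) * (a + 3))   [cost 10]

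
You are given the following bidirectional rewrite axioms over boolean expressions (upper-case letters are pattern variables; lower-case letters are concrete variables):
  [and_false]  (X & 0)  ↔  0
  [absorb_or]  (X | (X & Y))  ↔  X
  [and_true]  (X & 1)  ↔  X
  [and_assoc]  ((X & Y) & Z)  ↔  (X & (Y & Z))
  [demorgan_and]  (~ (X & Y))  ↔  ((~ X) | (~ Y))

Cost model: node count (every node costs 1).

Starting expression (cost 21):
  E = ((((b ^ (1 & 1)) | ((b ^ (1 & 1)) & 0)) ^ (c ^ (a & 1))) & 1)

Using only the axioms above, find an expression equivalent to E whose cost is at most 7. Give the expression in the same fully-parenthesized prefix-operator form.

(1) ((b ^ (1 & 1)) | ((b ^ (1 & 1)) & 0))  =[absorb_or →]=  (b ^ (1 & 1))    ⊢ (((b ^ (1 & 1)) ^ (c ^ (a & 1))) & 1)
(2) (((b ^ (1 & 1)) ^ (c ^ (a & 1))) & 1)  =[and_true →]=  ((b ^ (1 & 1)) ^ (c ^ (a & 1)))
(3) (1 & 1)  =[and_true →]=  1    ⊢ ((b ^ 1) ^ (c ^ (a & 1)))
(4) (a & 1)  =[and_true →]=  a    ⊢ cost 7, within 7

((b ^ 1) ^ (c ^ a))   [cost 7]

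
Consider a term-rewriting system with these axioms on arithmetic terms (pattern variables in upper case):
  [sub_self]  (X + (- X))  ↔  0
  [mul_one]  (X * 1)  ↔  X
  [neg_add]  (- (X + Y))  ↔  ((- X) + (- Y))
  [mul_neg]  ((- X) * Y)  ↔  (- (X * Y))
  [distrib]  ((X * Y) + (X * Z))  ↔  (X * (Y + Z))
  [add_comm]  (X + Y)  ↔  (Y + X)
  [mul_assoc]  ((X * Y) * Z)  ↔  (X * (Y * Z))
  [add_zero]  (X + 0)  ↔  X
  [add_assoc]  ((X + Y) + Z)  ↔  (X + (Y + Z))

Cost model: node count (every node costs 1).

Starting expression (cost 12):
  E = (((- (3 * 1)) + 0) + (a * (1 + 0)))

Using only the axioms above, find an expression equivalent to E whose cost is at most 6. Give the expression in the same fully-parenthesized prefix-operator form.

step 1: mul_one (→) rewrites (3 * 1) into 3, now (((- 3) + 0) + (a * (1 + 0)))
step 2: add_zero (→) rewrites ((- 3) + 0) into (- 3), now ((- 3) + (a * (1 + 0)))
step 3: add_zero (→) rewrites (1 + 0) into 1, reaching cost 6 (bound 6)

((- 3) + (a * 1))   [cost 6]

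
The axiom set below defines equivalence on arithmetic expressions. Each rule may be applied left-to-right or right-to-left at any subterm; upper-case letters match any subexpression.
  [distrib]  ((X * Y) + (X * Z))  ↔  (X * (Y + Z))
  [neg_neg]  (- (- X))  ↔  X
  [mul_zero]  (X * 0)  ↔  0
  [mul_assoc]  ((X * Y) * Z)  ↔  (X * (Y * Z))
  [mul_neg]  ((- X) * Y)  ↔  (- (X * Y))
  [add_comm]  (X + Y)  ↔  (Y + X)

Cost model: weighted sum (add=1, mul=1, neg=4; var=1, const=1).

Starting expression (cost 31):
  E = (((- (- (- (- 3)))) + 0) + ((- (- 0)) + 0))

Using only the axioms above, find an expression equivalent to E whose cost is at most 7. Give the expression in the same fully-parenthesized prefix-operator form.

1. [neg_neg →] (- (- (- 3)))  →  (- 3);  E = (((- (- 3)) + 0) + ((- (- 0)) + 0))
2. [neg_neg →] (- (- 3))  →  3;  E = ((3 + 0) + ((- (- 0)) + 0))
3. [neg_neg →] (- (- 0))  →  0;  cost 7 ≤ 7, done

((3 + 0) + (0 + 0))   [cost 7]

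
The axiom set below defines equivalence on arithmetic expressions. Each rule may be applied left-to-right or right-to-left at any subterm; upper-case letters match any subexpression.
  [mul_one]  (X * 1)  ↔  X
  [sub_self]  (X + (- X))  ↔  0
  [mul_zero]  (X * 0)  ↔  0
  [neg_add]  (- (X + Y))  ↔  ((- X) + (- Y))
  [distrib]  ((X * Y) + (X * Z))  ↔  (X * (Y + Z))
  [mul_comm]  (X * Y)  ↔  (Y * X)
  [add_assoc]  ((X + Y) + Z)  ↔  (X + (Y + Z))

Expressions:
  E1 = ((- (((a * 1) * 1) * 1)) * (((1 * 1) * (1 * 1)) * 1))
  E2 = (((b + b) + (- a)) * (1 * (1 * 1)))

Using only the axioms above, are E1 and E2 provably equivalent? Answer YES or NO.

Every axiom is a valid identity, so a rewrite proof would force E1 and E2 to agree under every assignment.
At a=0, b=1: E1 = 0 but E2 = 2; they differ, so no derivation exists.

NO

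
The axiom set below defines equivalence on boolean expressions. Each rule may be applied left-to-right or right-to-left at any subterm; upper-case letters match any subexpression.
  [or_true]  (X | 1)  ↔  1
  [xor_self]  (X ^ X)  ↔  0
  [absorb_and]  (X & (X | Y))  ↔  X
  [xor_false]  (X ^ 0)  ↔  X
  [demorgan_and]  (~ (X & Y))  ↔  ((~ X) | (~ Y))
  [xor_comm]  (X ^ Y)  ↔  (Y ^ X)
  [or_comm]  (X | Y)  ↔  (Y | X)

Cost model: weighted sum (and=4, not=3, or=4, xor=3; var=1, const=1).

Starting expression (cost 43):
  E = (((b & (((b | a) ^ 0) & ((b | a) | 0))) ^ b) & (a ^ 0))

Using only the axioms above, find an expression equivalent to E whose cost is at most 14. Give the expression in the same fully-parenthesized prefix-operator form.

((b ^ b) & (a ^ 0))   [cost 14]

1. [xor_false →] ((b | a) ^ 0)  →  (b | a);  E = (((b & ((b | a) & ((b | a) | 0))) ^ b) & (a ^ 0))
2. [absorb_and →] ((b | a) & ((b | a) | 0))  →  (b | a);  E = (((b & (b | a)) ^ b) & (a ^ 0))
3. [absorb_and →] (b & (b | a))  →  b;  cost 14 ≤ 14, done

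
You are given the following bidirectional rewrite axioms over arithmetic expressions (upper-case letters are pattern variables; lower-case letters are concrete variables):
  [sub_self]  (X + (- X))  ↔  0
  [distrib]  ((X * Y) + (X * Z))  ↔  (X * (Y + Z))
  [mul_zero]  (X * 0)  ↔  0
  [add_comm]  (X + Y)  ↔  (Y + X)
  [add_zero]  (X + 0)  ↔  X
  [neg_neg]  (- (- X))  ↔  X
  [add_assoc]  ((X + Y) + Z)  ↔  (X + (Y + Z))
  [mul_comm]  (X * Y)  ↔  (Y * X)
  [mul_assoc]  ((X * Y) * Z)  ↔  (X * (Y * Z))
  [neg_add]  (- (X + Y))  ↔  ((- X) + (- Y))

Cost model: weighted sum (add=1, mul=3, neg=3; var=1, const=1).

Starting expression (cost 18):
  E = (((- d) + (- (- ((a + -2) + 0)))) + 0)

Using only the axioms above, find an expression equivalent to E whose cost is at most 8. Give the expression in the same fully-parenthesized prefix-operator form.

step 1: add_zero (→) rewrites (((- d) + (- (- ((a + -2) + 0)))) + 0) into ((- d) + (- (- ((a + -2) + 0))))
step 2: add_zero (→) rewrites ((a + -2) + 0) into (a + -2), now ((- d) + (- (- (a + -2))))
step 3: neg_neg (→) rewrites (- (- (a + -2))) into (a + -2), reaching cost 8 (bound 8)

((- d) + (a + -2))   [cost 8]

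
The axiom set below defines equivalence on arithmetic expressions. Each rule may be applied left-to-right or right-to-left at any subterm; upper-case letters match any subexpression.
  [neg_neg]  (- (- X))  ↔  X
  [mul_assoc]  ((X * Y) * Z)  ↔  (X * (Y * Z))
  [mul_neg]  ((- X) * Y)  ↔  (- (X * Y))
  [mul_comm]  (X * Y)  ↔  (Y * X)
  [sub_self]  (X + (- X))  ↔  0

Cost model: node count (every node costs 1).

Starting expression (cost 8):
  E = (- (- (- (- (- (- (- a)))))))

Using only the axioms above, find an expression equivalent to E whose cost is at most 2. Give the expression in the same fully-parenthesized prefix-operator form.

(1) (- (- (- (- (- (- a))))))  =[neg_neg →]=  (- (- (- (- a))))    ⊢ (- (- (- (- (- a)))))
(2) (- (- a))  =[neg_neg →]=  a    ⊢ (- (- (- a)))
(3) (- (- (- a)))  =[neg_neg →]=  (- a)    ⊢ cost 2, within 2

(- a)   [cost 2]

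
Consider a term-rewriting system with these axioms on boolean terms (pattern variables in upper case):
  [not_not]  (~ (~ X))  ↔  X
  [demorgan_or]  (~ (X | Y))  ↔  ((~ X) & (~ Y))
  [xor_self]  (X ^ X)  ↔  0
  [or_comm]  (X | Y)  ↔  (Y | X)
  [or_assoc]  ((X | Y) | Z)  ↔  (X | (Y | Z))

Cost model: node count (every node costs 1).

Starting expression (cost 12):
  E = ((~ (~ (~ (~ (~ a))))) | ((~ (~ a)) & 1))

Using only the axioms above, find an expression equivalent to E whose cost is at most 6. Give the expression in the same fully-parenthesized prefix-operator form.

((~ a) | (a & 1))   [cost 6]

(1) (~ (~ (~ (~ (~ a)))))  =[not_not →]=  (~ (~ (~ a)))    ⊢ ((~ (~ (~ a))) | ((~ (~ a)) & 1))
(2) (~ (~ a))  =[not_not →]=  a    ⊢ ((~ (~ (~ a))) | (a & 1))
(3) (~ (~ a))  =[not_not →]=  a    ⊢ cost 6, within 6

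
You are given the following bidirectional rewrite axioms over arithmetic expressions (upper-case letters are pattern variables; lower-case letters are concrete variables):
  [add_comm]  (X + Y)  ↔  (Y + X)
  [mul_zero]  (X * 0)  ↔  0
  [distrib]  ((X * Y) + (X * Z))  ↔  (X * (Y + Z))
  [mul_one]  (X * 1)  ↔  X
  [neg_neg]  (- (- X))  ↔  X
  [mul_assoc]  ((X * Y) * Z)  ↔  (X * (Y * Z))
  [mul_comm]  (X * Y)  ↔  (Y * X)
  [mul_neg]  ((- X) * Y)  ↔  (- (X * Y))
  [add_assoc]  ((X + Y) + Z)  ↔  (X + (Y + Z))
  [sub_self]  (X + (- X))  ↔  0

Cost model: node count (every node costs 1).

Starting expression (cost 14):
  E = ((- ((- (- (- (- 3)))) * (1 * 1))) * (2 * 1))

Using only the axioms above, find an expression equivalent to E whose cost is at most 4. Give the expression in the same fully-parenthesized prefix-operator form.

(1) (- (- 3))  =[neg_neg →]=  3    ⊢ ((- ((- (- 3)) * (1 * 1))) * (2 * 1))
(2) (- (- 3))  =[neg_neg →]=  3    ⊢ ((- (3 * (1 * 1))) * (2 * 1))
(3) (2 * 1)  =[mul_one →]=  2    ⊢ ((- (3 * (1 * 1))) * 2)
(4) ((- (3 * (1 * 1))) * 2)  =[mul_neg →]=  (- ((3 * (1 * 1)) * 2))
(5) (1 * 1)  =[mul_one →]=  1    ⊢ (- ((3 * 1) * 2))
(6) (3 * 1)  =[mul_one →]=  3    ⊢ cost 4, within 4

(- (3 * 2))   [cost 4]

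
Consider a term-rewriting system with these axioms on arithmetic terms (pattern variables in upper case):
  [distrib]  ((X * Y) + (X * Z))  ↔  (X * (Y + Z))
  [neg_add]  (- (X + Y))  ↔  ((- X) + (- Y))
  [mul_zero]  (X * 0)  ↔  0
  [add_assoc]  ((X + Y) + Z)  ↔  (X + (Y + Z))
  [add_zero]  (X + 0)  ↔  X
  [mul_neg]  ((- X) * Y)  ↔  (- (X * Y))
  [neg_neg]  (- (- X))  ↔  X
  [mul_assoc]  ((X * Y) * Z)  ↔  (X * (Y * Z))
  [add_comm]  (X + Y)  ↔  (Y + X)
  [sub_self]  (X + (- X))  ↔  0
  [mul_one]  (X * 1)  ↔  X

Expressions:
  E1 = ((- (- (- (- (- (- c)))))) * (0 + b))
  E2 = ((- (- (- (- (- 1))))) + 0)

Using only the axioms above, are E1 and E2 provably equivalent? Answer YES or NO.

NO

The axioms are sound identities: if E1 ↔* E2 then E1 and E2 evaluate identically under any assignment.
Under b=0, c=0: E1 evaluates to 0, E2 to -1. Distinct ⇒ no rewrite sequence connects them.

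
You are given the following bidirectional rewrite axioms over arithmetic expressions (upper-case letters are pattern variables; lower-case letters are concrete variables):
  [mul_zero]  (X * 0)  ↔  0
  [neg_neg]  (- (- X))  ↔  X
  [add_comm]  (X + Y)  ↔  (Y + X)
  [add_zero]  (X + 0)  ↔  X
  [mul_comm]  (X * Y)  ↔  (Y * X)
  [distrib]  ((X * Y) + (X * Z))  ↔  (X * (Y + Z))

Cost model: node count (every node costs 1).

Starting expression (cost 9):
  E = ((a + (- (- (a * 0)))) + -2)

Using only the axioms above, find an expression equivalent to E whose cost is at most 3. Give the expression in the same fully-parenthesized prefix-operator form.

step 1: neg_neg (→) rewrites (- (- (a * 0))) into (a * 0), now ((a + (a * 0)) + -2)
step 2: mul_zero (→) rewrites (a * 0) into 0, now ((a + 0) + -2)
step 3: add_zero (→) rewrites (a + 0) into a, reaching cost 3 (bound 3)

(a + -2)   [cost 3]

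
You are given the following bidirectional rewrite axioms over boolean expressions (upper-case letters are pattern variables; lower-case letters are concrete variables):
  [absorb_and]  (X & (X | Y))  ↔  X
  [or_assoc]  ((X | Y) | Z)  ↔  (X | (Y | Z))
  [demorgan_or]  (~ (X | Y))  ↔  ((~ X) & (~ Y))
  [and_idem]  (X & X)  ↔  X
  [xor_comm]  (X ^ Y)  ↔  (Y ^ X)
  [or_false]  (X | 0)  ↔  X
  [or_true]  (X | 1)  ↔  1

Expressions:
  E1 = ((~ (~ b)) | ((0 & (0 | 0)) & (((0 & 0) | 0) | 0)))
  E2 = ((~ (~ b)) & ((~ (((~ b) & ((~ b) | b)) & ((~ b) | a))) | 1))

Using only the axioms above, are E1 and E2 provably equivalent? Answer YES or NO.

YES

(1) ((0 & 0) | 0)  =[or_false →]=  (0 & 0)    ⊢ ((~ (~ b)) | ((0 & (0 | 0)) & ((0 & 0) | 0)))
(2) (0 | 0)  =[or_false →]=  0    ⊢ ((~ (~ b)) | ((0 & 0) & ((0 & 0) | 0)))
(3) ((0 & 0) & ((0 & 0) | 0))  =[absorb_and →]=  (0 & 0)    ⊢ ((~ (~ b)) | (0 & 0))
(4) (0 & 0)  =[and_idem →]=  0    ⊢ ((~ (~ b)) | 0)
(5) ((~ (~ b)) | 0)  =[or_false →]=  (~ (~ b))
(6) (~ (~ b))  =[absorb_and ←]=  ((~ (~ b)) & ((~ (~ b)) | 1))
(7) (~ b)  =[absorb_and ←]=  ((~ b) & ((~ b) | a))    ⊢ ((~ (~ b)) & ((~ ((~ b) & ((~ b) | a))) | 1))
(8) (~ b)  =[absorb_and ←]=  ((~ b) & ((~ b) | b))    ⊢ E2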